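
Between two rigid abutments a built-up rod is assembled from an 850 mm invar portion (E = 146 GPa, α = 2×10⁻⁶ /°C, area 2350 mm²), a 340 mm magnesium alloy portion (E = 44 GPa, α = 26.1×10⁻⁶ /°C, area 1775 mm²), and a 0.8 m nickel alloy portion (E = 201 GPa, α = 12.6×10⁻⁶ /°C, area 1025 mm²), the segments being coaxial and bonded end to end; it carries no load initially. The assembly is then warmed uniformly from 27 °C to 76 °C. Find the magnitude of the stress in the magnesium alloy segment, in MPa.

Free thermal expansion of the whole bar: Σ αᵢΔT Lᵢ = 2×10⁻⁶×49×850 + 26.1×10⁻⁶×49×340 + 12.6×10⁻⁶×49×800 = 1.012 mm.
Since the ends are fixed, an axial force P builds up, equal in every segment, with P · Σ Lᵢ/(AᵢEᵢ) = δ_free.
The series flexibility is Σ Lᵢ/(AᵢEᵢ) = 850/(2350×146×10³) + 340/(1775×44×10³) + 800/(1025×201×10³) = 1.071×10⁻⁵ mm/N.
So P = 1.012 / 1.071×10⁻⁵ = 94.46 kN, compressive.
σ_{magnesium alloy} = P / A = 94460 / 1775 = 53.22 MPa.

σ ≈ 53.2 MPa (compressive)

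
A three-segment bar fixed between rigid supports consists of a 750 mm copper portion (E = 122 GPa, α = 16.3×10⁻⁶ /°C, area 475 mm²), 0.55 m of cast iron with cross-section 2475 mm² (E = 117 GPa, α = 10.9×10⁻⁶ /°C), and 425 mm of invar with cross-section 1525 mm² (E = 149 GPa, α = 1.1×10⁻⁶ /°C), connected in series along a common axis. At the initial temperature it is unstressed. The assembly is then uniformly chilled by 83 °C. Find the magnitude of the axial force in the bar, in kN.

P ≈ 92.8 kN (tensile)

Free thermal contraction of the whole bar: Σ αᵢΔT Lᵢ = 16.3×10⁻⁶×83×750 + 10.9×10⁻⁶×83×550 + 1.1×10⁻⁶×83×425 = 1.551 mm.
Since the ends are fixed, an axial force P builds up, equal in every segment, with P · Σ Lᵢ/(AᵢEᵢ) = δ_free.
The series flexibility is Σ Lᵢ/(AᵢEᵢ) = 750/(475×122×10³) + 550/(2475×117×10³) + 425/(1525×149×10³) = 1.671×10⁻⁵ mm/N.
Hence P = δ_free / Σ(L/AE) = 1.551/1.671×10⁻⁵ = 92.81 kN (tensile).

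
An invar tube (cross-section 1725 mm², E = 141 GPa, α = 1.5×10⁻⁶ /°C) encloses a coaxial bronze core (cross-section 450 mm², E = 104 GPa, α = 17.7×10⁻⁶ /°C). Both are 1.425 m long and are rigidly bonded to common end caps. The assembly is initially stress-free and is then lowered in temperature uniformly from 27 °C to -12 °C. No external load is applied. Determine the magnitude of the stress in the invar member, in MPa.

The bronze has the larger α, so on cooling it would change length more than the invar if both were free. The rigid plates force a common final length, so the bronze is put into tension and the invar into compression, with equal and opposite forces P (no external load).
Compatibility of the two members (thermal + elastic change equal): (α₁ − α₂)ΔT = P·[1/(A₁E₁) + 1/(A₂E₂)].
|α₁ − α₂|·ΔT = 16.2×10⁻⁶ × 39 = 0.0006318.
1/(A₁E₁) + 1/(A₂E₂) = 1/(1725×141×10³) + 1/(450×104×10³) = 2.548×10⁻⁸ N⁻¹.
So P = 0.0006318 / 2.548×10⁻⁸ = 24.8 kN.
σ_{invar} = P/A₁ = 24800/1725 = 14.38 MPa, compressive.

σ ≈ 14.4 MPa (compressive)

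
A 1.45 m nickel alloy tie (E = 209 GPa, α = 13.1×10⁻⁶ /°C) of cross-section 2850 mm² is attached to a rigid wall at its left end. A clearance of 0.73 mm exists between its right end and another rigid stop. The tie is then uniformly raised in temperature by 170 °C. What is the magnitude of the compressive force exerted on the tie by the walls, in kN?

Unrestrained expansion: δ_free = αΔT L = 13.1×10⁻⁶ × 170 × 1450 = 3.229 mm.
The gap closes (δ_free > 0.73 mm) and the wall then resists a further 3.229 − 0.73 = 2.499 mm of expansion.
So σ = E(δ_free − g)/L = 209×10³ × 2.499/1450 = 360.2 MPa.
Force on the wall = σA = 360.2 × 2850 mm² = 1027 kN.

P ≈ 1030 kN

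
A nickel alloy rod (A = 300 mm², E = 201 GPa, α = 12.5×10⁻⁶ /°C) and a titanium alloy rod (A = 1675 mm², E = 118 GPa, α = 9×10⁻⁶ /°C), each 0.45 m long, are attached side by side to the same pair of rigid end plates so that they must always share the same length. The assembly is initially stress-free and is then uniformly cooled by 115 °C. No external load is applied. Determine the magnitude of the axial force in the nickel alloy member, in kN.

P ≈ 18.6 kN (tensile in the nickel alloy)

Both members must finish at the same length. With the larger α, the nickel alloy tends to over-contract; the plates restrain it, putting the nickel alloy in tension and the titanium alloy in compression. With no external load the two internal forces are equal and opposite, magnitude P.
Equating the net (thermal + elastic) strains gives |α₁ − α₂|·ΔT = P·[1/(A₁E₁) + 1/(A₂E₂)].
|α₁ − α₂|·ΔT = 3.5×10⁻⁶ × 115 = 0.0004025.
1/(A₁E₁) + 1/(A₂E₂) = 1/(300×201×10³) + 1/(1675×118×10³) = 2.164×10⁻⁸ N⁻¹.
P = 0.0004025 / 2.164×10⁻⁸ = 18600 N = 18.6 kN.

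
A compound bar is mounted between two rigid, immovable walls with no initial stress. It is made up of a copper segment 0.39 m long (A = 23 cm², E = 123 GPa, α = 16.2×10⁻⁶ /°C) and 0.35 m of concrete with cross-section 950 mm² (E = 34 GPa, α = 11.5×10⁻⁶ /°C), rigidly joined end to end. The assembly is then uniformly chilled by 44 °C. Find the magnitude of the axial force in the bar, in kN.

P ≈ 37.3 kN (tensile)

If the supports were absent, the total length change would be Σ αᵢΔT Lᵢ = 16.2×10⁻⁶×44×390 + 11.5×10⁻⁶×44×350 = 0.4551 mm.
Since the ends are fixed, an axial force P builds up, equal in every segment, with P · Σ Lᵢ/(AᵢEᵢ) = δ_free.
Σ Lᵢ/(AᵢEᵢ) = 390/(2300×123×10³) + 350/(950×34×10³) = 1.221×10⁻⁵ mm/N.
P = 0.4551 / 1.221×10⁻⁵ = 37260 N = 37.26 kN, tensile.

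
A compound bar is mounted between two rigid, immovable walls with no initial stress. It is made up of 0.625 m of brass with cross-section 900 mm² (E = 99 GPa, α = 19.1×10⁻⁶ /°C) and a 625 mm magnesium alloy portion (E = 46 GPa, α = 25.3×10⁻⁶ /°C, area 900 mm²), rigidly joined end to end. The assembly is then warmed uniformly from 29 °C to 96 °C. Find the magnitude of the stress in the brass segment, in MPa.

σ ≈ 93.4 MPa (compressive)

If the supports were absent, the total length change would be Σ αᵢΔT Lᵢ = 19.1×10⁻⁶×67×625 + 25.3×10⁻⁶×67×625 = 1.859 mm.
Since the ends are fixed, an axial force P builds up, equal in every segment, with P · Σ Lᵢ/(AᵢEᵢ) = δ_free.
Σ Lᵢ/(AᵢEᵢ) = 625/(900×99×10³) + 625/(900×46×10³) = 2.211×10⁻⁵ mm/N.
So P = 1.859 / 2.211×10⁻⁵ = 84.09 kN, compressive.
σ_{brass} = P / A = 84090 / 900 = 93.43 MPa.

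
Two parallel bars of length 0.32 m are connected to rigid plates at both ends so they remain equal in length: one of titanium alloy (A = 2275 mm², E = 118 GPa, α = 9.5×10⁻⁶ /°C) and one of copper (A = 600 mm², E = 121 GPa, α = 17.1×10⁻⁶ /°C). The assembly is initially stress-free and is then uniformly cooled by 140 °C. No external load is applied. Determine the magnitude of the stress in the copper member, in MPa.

σ ≈ 101 MPa (tensile)

Both members must finish at the same length. With the larger α, the copper tends to over-contract; the plates restrain it, putting the copper in tension and the titanium alloy in compression. With no external load the two internal forces are equal and opposite, magnitude P.
Compatibility of the two members (thermal + elastic change equal): (α₁ − α₂)ΔT = P·[1/(A₁E₁) + 1/(A₂E₂)].
|α₁ − α₂|·ΔT = 7.6×10⁻⁶ × 140 = 0.001064.
1/(A₁E₁) + 1/(A₂E₂) = 1/(2275×118×10³) + 1/(600×121×10³) = 1.75×10⁻⁸ N⁻¹.
So P = 0.001064 / 1.75×10⁻⁸ = 60.8 kN.
σ_{copper} = P/A₂ = 60800/600 = 101.3 MPa, tensile.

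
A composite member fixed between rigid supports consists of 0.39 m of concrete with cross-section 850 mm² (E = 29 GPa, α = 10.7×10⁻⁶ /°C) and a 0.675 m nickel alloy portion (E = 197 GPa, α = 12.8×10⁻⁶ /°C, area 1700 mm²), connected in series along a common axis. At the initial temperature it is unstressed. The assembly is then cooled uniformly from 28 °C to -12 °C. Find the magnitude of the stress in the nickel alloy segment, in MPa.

σ ≈ 16.9 MPa (tensile)

With the walls removed the bar would change length by δ_free = Σ αᵢΔT Lᵢ = 10.7×10⁻⁶×40×390 + 12.8×10⁻⁶×40×675 = 0.5125 mm.
Since the ends are fixed, an axial force P builds up, equal in every segment, with P · Σ Lᵢ/(AᵢEᵢ) = δ_free.
Σ Lᵢ/(AᵢEᵢ) = 390/(850×29×10³) + 675/(1700×197×10³) = 1.784×10⁻⁵ mm/N.
So P = 0.5125 / 1.784×10⁻⁵ = 28.73 kN, tensile.
σ_{nickel alloy} = P / A = 28730 / 1700 = 16.9 MPa.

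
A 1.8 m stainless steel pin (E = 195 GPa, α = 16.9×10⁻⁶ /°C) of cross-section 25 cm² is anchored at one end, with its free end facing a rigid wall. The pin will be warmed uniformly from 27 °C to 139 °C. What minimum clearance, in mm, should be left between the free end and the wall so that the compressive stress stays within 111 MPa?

With no wall the pin would lengthen by αΔT L = 16.9×10⁻⁶ × 112 × 1800 = 3.407 mm.
A stress of 111 MPa corresponds to the wall pushing the pin back by σL/E = 111×1800/(195×10³) = 1.025 mm.
The gap must absorb the remainder: g_min = 3.407 − 1.025 = 2.382 mm.

g ≈ 2.38 mm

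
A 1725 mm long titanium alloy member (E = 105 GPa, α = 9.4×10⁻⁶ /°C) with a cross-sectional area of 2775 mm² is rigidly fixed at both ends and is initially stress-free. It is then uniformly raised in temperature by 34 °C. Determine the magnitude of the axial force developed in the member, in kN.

With zero net strain, σ = E·αΔT = 105 GPa × 9.4×10⁻⁶ × 34 = 33.56 MPa.
Axial force P = σA = 33.56 × 2775 = 93120 N = 93.12 kN, compressive.

P ≈ 93.1 kN (compressive)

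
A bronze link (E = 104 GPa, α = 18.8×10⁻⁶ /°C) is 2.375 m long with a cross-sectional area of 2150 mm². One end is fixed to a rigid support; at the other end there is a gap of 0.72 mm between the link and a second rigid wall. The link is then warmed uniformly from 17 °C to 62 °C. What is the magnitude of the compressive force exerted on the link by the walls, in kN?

Free thermal elongation = αΔT L = 18.8×10⁻⁶ × 45 × 2375 = 2.009 mm.
This exceeds the 0.72 mm gap, so the wall pushes back. The portion of expansion that must be recovered elastically is δ_free − gap = 2.009 − 0.72 = 1.289 mm.
That suppressed elongation corresponds to σ = E·Δ/L = 104×10³ × 1.289/2375 = 56.46 MPa.
Force on the wall = σA = 56.46 × 2150 mm² = 121.4 kN.

P ≈ 121 kN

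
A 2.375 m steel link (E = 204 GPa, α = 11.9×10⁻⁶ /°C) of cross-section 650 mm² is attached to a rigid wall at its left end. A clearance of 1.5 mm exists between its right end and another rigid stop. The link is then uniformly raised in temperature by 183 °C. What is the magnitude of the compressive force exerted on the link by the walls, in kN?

P ≈ 205 kN

If the wall were absent the link would grow by αΔT L = 11.9×10⁻⁶ × 183 × 2375 = 5.172 mm.
This exceeds the 1.5 mm gap, so the wall pushes back. The portion of expansion that must be recovered elastically is δ_free − gap = 5.172 − 1.5 = 3.672 mm.
That suppressed elongation corresponds to σ = E·Δ/L = 204×10³ × 3.672/2375 = 315.4 MPa.
Force on the wall = σA = 315.4 × 650 mm² = 205 kN.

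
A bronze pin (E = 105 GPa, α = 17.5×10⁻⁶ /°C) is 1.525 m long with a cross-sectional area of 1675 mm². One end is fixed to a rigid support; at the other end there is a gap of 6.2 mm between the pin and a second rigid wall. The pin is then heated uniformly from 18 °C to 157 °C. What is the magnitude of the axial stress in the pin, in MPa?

σ ≈ 0 MPa

If the wall were absent the pin would grow by αΔT L = 17.5×10⁻⁶ × 139 × 1525 = 3.71 mm.
Since δ_free = 3.71 mm is less than the 6.2 mm gap, the pin never touches the wall. No axial force develops.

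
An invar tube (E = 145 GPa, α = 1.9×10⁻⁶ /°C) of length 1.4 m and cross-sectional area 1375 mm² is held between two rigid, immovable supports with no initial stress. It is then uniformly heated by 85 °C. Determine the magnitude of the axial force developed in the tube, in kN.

P ≈ 32.2 kN (compressive)

With zero net strain, σ = E·αΔT = 145 GPa × 1.9×10⁻⁶ × 85 = 23.42 MPa.
Axial force P = σA = 23.42 × 1375 = 32200 N = 32.2 kN, compressive.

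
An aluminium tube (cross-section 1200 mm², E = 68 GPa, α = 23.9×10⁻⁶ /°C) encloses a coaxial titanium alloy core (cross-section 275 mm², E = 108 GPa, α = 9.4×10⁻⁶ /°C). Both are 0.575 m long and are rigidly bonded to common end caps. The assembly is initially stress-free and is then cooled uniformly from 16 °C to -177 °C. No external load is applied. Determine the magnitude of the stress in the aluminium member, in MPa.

The aluminium has the larger α, so on cooling it would change length more than the titanium alloy if both were free. The rigid plates force a common final length, so the aluminium is put into tension and the titanium alloy into compression, with equal and opposite forces P (no external load).
Compatibility of the two members (thermal + elastic change equal): (α₁ − α₂)ΔT = P·[1/(A₁E₁) + 1/(A₂E₂)].
|α₁ − α₂|·ΔT = 14.5×10⁻⁶ × 193 = 0.002798.
1/(A₁E₁) + 1/(A₂E₂) = 1/(1200×68×10³) + 1/(275×108×10³) = 4.592×10⁻⁸ N⁻¹.
So P = 0.002798 / 4.592×10⁻⁸ = 60.94 kN.
σ_{aluminium} = P/A₁ = 60940/1200 = 50.78 MPa, tensile.

σ ≈ 50.8 MPa (tensile)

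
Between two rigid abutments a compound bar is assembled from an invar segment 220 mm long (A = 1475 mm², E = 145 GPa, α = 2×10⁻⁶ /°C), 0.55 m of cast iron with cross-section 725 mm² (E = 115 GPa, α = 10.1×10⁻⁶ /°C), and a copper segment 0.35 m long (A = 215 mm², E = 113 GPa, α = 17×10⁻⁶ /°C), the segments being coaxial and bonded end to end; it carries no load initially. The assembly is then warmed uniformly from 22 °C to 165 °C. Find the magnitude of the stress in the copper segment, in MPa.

If the supports were absent, the total length change would be Σ αᵢΔT Lᵢ = 2×10⁻⁶×143×220 + 10.1×10⁻⁶×143×550 + 17×10⁻⁶×143×350 = 1.708 mm.
Since the ends are fixed, an axial force P builds up, equal in every segment, with P · Σ Lᵢ/(AᵢEᵢ) = δ_free.
The series flexibility is Σ Lᵢ/(AᵢEᵢ) = 220/(1475×145×10³) + 550/(725×115×10³) + 350/(215×113×10³) = 2.203×10⁻⁵ mm/N.
Hence P = δ_free / Σ(L/AE) = 1.708/2.203×10⁻⁵ = 77.53 kN (compressive).
σ_{copper} = P / A = 77530 / 215 = 360.6 MPa.

σ ≈ 361 MPa (compressive)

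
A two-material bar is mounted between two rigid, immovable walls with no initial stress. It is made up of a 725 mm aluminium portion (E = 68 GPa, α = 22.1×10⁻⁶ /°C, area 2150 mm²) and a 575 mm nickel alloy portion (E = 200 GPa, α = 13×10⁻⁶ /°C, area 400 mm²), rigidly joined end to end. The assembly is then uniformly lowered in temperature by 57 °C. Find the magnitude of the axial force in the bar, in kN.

With the walls removed the bar would change length by δ_free = Σ αᵢΔT Lᵢ = 22.1×10⁻⁶×57×725 + 13×10⁻⁶×57×575 = 1.339 mm.
The walls prevent any net length change, so an axial force P (same in every segment) develops. Compatibility: P · Σ Lᵢ/(AᵢEᵢ) = δ_free.
Σ Lᵢ/(AᵢEᵢ) = 725/(2150×68×10³) + 575/(400×200×10³) = 1.215×10⁻⁵ mm/N.
P = 1.339 / 1.215×10⁻⁵ = 110300 N = 110.3 kN, tensile.

P ≈ 110 kN (tensile)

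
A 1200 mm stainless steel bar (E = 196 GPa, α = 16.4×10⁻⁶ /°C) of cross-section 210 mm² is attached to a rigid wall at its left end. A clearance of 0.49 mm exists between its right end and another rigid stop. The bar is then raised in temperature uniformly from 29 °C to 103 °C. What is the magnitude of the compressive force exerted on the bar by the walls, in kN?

P ≈ 33.1 kN

If the wall were absent the bar would grow by αΔT L = 16.4×10⁻⁶ × 74 × 1200 = 1.456 mm.
After closing the 0.49 mm clearance, 1.456 − 0.49 = 0.9663 mm of expansion remains to be suppressed by the wall.
Compatibility: PL/(AE) = 0.9663 mm, so σ = P/A = E × (0.9663/1200) = 157.8 MPa.
P = σA = 157.8 × 210 = 33.14 kN.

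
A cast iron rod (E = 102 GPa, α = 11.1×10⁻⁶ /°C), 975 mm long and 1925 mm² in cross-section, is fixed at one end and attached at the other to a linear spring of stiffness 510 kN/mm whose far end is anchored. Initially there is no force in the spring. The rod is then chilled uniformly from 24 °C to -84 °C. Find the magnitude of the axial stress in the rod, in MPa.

σ ≈ 87.7 MPa (tensile)

If the spring were absent the rod would shorten by αΔT L = 11.1×10⁻⁶ × 108 × 975 = 1.169 mm.
Let P be the tensile force in the spring. The rod extends elastically by PL/(AE) and the spring stretches by P/k; together these equal δ_free.
So P = δ_free / [L/(AE) + 1/k] = 1.169 / [ 975/(1925×102×10³) + 1/(510×10³) ].
P = 1.169 / 6.926×10⁻⁶ = 168700 N.
σ = P/A = 168700/1925 = 87.66 MPa.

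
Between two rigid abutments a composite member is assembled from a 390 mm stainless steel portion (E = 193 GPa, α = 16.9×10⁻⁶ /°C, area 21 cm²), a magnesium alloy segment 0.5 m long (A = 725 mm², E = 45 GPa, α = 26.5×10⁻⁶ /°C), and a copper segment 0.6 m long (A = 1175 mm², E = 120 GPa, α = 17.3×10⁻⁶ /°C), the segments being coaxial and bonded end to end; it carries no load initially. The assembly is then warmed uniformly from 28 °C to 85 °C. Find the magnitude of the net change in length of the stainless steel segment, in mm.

Free thermal expansion of the whole bar: Σ αᵢΔT Lᵢ = 16.9×10⁻⁶×57×390 + 26.5×10⁻⁶×57×500 + 17.3×10⁻⁶×57×600 = 1.723 mm.
The walls prevent any net length change, so an axial force P (same in every segment) develops. Compatibility: P · Σ Lᵢ/(AᵢEᵢ) = δ_free.
Σ Lᵢ/(AᵢEᵢ) = 390/(2100×193×10³) + 500/(725×45×10³) + 600/(1175×120×10³) = 2.054×10⁻⁵ mm/N.
Hence P = δ_free / Σ(L/AE) = 1.723/2.054×10⁻⁵ = 83.85 kN (compressive).
For the stainless steel segment, free thermal change = 16.9×10⁻⁶×57×390 = 0.3757 mm and elastic change from P = 83850×390/(2100×193×10³) = 0.08069 mm; these oppose, so the net change is 0.295 mm (segment lengthens).

|ΔL| ≈ 0.295 mm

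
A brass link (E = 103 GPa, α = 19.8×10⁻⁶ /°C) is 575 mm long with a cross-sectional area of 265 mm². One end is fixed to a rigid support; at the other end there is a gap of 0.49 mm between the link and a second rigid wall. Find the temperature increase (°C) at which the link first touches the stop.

ΔT ≈ 43 °C

Contact occurs when the free expansion equals the gap: αΔT L = 0.49 mm.
ΔT = 0.49 / (19.8×10⁻⁶ × 575) = 43.04 °C.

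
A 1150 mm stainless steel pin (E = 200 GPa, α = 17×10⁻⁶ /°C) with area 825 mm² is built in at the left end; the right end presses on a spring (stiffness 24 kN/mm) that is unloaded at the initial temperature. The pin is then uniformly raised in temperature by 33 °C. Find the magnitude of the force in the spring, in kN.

Free thermal expansion: δ_free = αΔT L = 17×10⁻⁶ × 33 × 1150 = 0.6452 mm.
Let P be the compressive force at the spring. The pin shortens elastically by PL/(AE) and the spring compresses by P/k; together these equal δ_free.
So P = δ_free / [L/(AE) + 1/k] = 0.6452 / [ 1150/(825×200×10³) + 1/(24×10³) ].
P = 0.6452 / 4.864×10⁻⁵ = 13260 N.

P ≈ 13.3 kN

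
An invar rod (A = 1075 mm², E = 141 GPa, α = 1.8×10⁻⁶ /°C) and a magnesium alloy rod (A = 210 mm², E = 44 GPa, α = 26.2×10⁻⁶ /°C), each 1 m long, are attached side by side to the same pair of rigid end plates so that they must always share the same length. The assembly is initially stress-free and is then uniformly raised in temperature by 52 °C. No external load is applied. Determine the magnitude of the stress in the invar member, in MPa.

Equilibrium of a rigid end plate with no external load gives equal and opposite internal forces ±P in the two members. Since α_{magnesium alloy} > α_{invar}, heating drives the magnesium alloy into compression and the invar into tension.
Equating the net (thermal + elastic) strains gives |α₁ − α₂|·ΔT = P·[1/(A₁E₁) + 1/(A₂E₂)].
|α₁ − α₂|·ΔT = 24.4×10⁻⁶ × 52 = 0.001269.
1/(A₁E₁) + 1/(A₂E₂) = 1/(1075×141×10³) + 1/(210×44×10³) = 1.148×10⁻⁷ N⁻¹.
P = 0.001269 / 1.148×10⁻⁷ = 11050 N = 11.05 kN.
σ_{invar} = P/A₁ = 11050/1075 = 10.28 MPa, tensile.

σ ≈ 10.3 MPa (tensile)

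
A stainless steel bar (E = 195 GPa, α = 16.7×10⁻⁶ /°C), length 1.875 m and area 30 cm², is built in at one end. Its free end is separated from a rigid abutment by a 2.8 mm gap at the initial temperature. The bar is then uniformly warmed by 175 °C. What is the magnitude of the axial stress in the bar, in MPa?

σ ≈ 279 MPa (compressive)

Unrestrained expansion: δ_free = αΔT L = 16.7×10⁻⁶ × 175 × 1875 = 5.48 mm.
This exceeds the 2.8 mm gap, so the wall pushes back. The portion of expansion that must be recovered elastically is δ_free − gap = 5.48 − 2.8 = 2.68 mm.
That suppressed elongation corresponds to σ = E·Δ/L = 195×10³ × 2.68/1875 = 278.7 MPa.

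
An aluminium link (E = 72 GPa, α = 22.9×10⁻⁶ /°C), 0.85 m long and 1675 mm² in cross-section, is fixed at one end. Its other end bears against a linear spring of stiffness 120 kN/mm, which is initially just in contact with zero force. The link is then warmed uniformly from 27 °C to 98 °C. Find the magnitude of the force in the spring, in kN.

The unrestrained thermal change is αΔT L = 22.9×10⁻⁶ × 71 × 850 = 1.382 mm.
With a force P in the spring, the elastic change of the link is PL/(AE) and that of the spring is P/k; compatibility requires their sum to equal δ_free.
So P = δ_free / [L/(AE) + 1/k] = 1.382 / [ 850/(1675×72×10³) + 1/(120×10³) ].
P = 1.382 / 1.538×10⁻⁵ = 89850 N.

P ≈ 89.8 kN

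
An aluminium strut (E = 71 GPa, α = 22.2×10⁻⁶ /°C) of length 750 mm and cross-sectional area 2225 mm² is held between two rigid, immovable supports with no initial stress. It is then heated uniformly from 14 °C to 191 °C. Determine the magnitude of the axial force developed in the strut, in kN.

Full restraint means ε = 0, so the stress is σ = EαΔT = 71×10³ × 22.2×10⁻⁶ × 177 = 279 MPa.
Axial force P = σA = 279 × 2225 = 620700 N = 620.7 kN, compressive.

P ≈ 621 kN (compressive)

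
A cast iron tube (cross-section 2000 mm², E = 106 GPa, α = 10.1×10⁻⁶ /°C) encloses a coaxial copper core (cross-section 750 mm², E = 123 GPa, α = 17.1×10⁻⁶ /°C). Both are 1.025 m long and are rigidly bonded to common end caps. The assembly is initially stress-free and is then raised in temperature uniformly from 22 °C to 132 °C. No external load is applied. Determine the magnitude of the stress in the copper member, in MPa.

σ ≈ 66 MPa (compressive)

The copper has the larger α, so on heating it would change length more than the cast iron if both were free. The rigid plates force a common final length, so the copper is put into compression and the cast iron into tension, with equal and opposite forces P (no external load).
Equating the net (thermal + elastic) strains gives |α₁ − α₂|·ΔT = P·[1/(A₁E₁) + 1/(A₂E₂)].
|α₁ − α₂|·ΔT = 7×10⁻⁶ × 110 = 0.00077.
1/(A₁E₁) + 1/(A₂E₂) = 1/(2000×106×10³) + 1/(750×123×10³) = 1.556×10⁻⁸ N⁻¹.
So P = 0.00077 / 1.556×10⁻⁸ = 49.5 kN.
σ_{copper} = P/A₂ = 49500/750 = 65.99 MPa, compressive.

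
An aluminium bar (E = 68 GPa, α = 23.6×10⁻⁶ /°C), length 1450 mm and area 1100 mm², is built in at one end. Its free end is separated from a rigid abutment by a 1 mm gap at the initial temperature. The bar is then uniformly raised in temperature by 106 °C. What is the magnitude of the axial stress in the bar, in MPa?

Free thermal elongation = αΔT L = 23.6×10⁻⁶ × 106 × 1450 = 3.627 mm.
After closing the 1 mm clearance, 3.627 − 1 = 2.627 mm of expansion remains to be suppressed by the wall.
So σ = E(δ_free − g)/L = 68×10³ × 2.627/1450 = 123.2 MPa.

σ ≈ 123 MPa (compressive)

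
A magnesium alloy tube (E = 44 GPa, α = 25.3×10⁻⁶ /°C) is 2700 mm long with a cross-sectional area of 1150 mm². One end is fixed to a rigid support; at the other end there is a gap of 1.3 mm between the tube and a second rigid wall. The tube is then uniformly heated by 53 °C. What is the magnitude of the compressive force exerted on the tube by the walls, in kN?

P ≈ 43.5 kN

If the wall were absent the tube would grow by αΔT L = 25.3×10⁻⁶ × 53 × 2700 = 3.62 mm.
This exceeds the 1.3 mm gap, so the wall pushes back. The portion of expansion that must be recovered elastically is δ_free − gap = 3.62 − 1.3 = 2.32 mm.
So σ = E(δ_free − g)/L = 44×10³ × 2.32/2700 = 37.81 MPa.
P = σA = 37.81 × 1150 = 43.49 kN.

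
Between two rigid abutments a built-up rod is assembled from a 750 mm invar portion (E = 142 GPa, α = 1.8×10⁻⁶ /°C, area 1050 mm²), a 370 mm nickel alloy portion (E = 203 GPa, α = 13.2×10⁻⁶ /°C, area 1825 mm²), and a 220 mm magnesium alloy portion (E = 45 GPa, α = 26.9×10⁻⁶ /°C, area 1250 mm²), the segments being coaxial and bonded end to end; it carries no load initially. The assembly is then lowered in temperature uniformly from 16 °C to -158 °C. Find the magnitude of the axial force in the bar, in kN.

Free thermal contraction of the whole bar: Σ αᵢΔT Lᵢ = 1.8×10⁻⁶×174×750 + 13.2×10⁻⁶×174×370 + 26.9×10⁻⁶×174×220 = 2.114 mm.
The rigid supports impose zero overall length change; the single axial force P common to all segments must satisfy P Σ Lᵢ/(AᵢEᵢ) = δ_free.
The series flexibility is Σ Lᵢ/(AᵢEᵢ) = 750/(1050×142×10³) + 370/(1825×203×10³) + 220/(1250×45×10³) = 9.94×10⁻⁶ mm/N.
Hence P = δ_free / Σ(L/AE) = 2.114/9.94×10⁻⁶ = 212.7 kN (tensile).

P ≈ 213 kN (tensile)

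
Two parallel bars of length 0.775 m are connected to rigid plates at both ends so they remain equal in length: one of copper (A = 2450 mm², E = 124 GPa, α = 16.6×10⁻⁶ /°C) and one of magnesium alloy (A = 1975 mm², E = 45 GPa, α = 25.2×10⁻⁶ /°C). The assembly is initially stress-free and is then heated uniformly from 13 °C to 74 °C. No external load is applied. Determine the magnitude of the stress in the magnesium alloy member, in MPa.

Equilibrium of a rigid end plate with no external load gives equal and opposite internal forces ±P in the two members. Since α_{magnesium alloy} > α_{copper}, heating drives the magnesium alloy into compression and the copper into tension.
Compatibility of the two members (thermal + elastic change equal): (α₁ − α₂)ΔT = P·[1/(A₁E₁) + 1/(A₂E₂)].
|α₁ − α₂|·ΔT = 8.6×10⁻⁶ × 61 = 0.0005246.
1/(A₁E₁) + 1/(A₂E₂) = 1/(2450×124×10³) + 1/(1975×45×10³) = 1.454×10⁻⁸ N⁻¹.
So P = 0.0005246 / 1.454×10⁻⁸ = 36.07 kN.
σ_{magnesium alloy} = P/A₂ = 36070/1975 = 18.26 MPa, compressive.

σ ≈ 18.3 MPa (compressive)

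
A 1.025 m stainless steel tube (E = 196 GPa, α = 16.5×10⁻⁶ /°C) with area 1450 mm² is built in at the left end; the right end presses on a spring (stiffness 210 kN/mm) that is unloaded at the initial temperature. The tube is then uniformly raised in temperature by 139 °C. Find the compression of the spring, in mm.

If the spring were absent the tube would lengthen by αΔT L = 16.5×10⁻⁶ × 139 × 1025 = 2.351 mm.
Let P be the compressive force at the spring. The tube shortens elastically by PL/(AE) and the spring compresses by P/k; together these equal δ_free.
P [ L/(AE) + 1/k ] = δ_free → P [ 1025/(1450×196×10³) + 1/(210×10³) ] = 2.351.
P = 2.351 / 8.369×10⁻⁶ = 280900 N.
Spring compression = P/k = 280900/(210×10³) = 1.338 mm.

δ ≈ 1.34 mm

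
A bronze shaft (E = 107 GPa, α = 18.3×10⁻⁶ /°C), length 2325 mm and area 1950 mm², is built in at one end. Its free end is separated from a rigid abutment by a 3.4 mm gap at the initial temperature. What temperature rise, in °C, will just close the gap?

The gap closes when αΔT L = 3.4 mm, since the shaft is still unstressed at that instant.
So ΔT = g/(αL) = 3.4/(18.3×10⁻⁶ × 2325) = 79.91 °C.

ΔT ≈ 79.9 °C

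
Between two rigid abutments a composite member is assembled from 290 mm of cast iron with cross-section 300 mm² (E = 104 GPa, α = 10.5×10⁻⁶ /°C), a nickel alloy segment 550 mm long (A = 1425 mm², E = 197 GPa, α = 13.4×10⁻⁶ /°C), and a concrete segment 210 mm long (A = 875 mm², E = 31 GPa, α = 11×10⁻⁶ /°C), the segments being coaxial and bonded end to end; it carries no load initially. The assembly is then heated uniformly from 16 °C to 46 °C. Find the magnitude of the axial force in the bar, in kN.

If the supports were absent, the total length change would be Σ αᵢΔT Lᵢ = 10.5×10⁻⁶×30×290 + 13.4×10⁻⁶×30×550 + 11×10⁻⁶×30×210 = 0.3818 mm.
The walls prevent any net length change, so an axial force P (same in every segment) develops. Compatibility: P · Σ Lᵢ/(AᵢEᵢ) = δ_free.
The series flexibility is Σ Lᵢ/(AᵢEᵢ) = 290/(300×104×10³) + 550/(1425×197×10³) + 210/(875×31×10³) = 1.9×10⁻⁵ mm/N.
Hence P = δ_free / Σ(L/AE) = 0.3818/1.9×10⁻⁵ = 20.1 kN (compressive).

P ≈ 20.1 kN (compressive)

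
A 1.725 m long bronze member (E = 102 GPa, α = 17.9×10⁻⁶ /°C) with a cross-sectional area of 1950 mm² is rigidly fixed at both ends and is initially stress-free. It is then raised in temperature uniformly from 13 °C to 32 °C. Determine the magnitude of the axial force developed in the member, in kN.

Full restraint means ε = 0, so the stress is σ = EαΔT = 102×10³ × 17.9×10⁻⁶ × 19 = 34.69 MPa.
Axial force P = σA = 34.69 × 1950 = 67650 N = 67.65 kN, compressive.

P ≈ 67.6 kN (compressive)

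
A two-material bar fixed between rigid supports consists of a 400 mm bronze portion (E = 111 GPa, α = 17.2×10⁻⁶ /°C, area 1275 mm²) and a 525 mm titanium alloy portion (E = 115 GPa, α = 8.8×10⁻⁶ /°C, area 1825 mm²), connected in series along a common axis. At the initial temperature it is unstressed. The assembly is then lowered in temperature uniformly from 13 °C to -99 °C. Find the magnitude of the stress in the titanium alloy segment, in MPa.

σ ≈ 132 MPa (tensile)

Free thermal contraction of the whole bar: Σ αᵢΔT Lᵢ = 17.2×10⁻⁶×112×400 + 8.8×10⁻⁶×112×525 = 1.288 mm.
The walls prevent any net length change, so an axial force P (same in every segment) develops. Compatibility: P · Σ Lᵢ/(AᵢEᵢ) = δ_free.
The series flexibility is Σ Lᵢ/(AᵢEᵢ) = 400/(1275×111×10³) + 525/(1825×115×10³) = 5.328×10⁻⁶ mm/N.
So P = 1.288 / 5.328×10⁻⁶ = 241.7 kN, tensile.
σ_{titanium alloy} = P / A = 241700 / 1825 = 132.5 MPa.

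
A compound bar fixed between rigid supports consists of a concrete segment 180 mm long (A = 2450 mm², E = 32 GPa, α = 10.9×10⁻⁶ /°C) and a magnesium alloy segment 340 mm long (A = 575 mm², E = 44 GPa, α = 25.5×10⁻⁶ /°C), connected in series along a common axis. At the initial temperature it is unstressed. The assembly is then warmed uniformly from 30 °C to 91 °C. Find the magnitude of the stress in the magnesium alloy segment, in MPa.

With the walls removed the bar would change length by δ_free = Σ αᵢΔT Lᵢ = 10.9×10⁻⁶×61×180 + 25.5×10⁻⁶×61×340 = 0.6486 mm.
Since the ends are fixed, an axial force P builds up, equal in every segment, with P · Σ Lᵢ/(AᵢEᵢ) = δ_free.
The series flexibility is Σ Lᵢ/(AᵢEᵢ) = 180/(2450×32×10³) + 340/(575×44×10³) = 1.573×10⁻⁵ mm/N.
So P = 0.6486 / 1.573×10⁻⁵ = 41.22 kN, compressive.
σ_{magnesium alloy} = P / A = 41220 / 575 = 71.68 MPa.

σ ≈ 71.7 MPa (compressive)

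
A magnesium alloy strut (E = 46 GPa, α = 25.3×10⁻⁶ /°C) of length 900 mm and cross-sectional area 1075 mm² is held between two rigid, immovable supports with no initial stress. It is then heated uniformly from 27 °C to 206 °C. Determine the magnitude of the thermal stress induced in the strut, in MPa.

The supports are rigid, so the total axial strain is zero. The restrained thermal strain is ε = αΔT = 25.3×10⁻⁶ × 179 = 4528.7×10⁻⁶.
The stress required to suppress this strain is σ = Eε = 46×10³ × 4528.7×10⁻⁶ = 208.3 MPa, compressive since the strut is trying to expand.

σ ≈ 208 MPa (compressive)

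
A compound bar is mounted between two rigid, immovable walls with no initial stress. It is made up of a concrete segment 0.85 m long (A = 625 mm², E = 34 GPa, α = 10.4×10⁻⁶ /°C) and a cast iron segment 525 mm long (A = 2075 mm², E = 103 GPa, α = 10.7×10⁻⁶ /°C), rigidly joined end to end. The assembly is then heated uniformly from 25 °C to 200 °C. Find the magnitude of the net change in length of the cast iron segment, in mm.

Free thermal expansion of the whole bar: Σ αᵢΔT Lᵢ = 10.4×10⁻⁶×175×850 + 10.7×10⁻⁶×175×525 = 2.53 mm.
Since the ends are fixed, an axial force P builds up, equal in every segment, with P · Σ Lᵢ/(AᵢEᵢ) = δ_free.
The series flexibility is Σ Lᵢ/(AᵢEᵢ) = 850/(625×34×10³) + 525/(2075×103×10³) = 4.246×10⁻⁵ mm/N.
So P = 2.53 / 4.246×10⁻⁵ = 59.59 kN, compressive.
For the cast iron segment, free thermal change = 10.7×10⁻⁶×175×525 = 0.9831 mm and elastic change from P = 59590×525/(2075×103×10³) = 0.1464 mm; these oppose, so the net change is 0.837 mm (segment lengthens).

|ΔL| ≈ 0.837 mm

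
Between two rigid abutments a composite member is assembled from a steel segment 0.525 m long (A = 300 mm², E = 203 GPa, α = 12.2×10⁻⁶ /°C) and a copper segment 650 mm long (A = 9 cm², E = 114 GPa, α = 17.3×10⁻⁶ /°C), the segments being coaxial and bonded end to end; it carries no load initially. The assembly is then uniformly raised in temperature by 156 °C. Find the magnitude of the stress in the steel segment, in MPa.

Free thermal expansion of the whole bar: Σ αᵢΔT Lᵢ = 12.2×10⁻⁶×156×525 + 17.3×10⁻⁶×156×650 = 2.753 mm.
Since the ends are fixed, an axial force P builds up, equal in every segment, with P · Σ Lᵢ/(AᵢEᵢ) = δ_free.
Σ Lᵢ/(AᵢEᵢ) = 525/(300×203×10³) + 650/(900×114×10³) = 1.496×10⁻⁵ mm/N.
Hence P = δ_free / Σ(L/AE) = 2.753/1.496×10⁻⁵ = 184.1 kN (compressive).
σ_{steel} = P / A = 184100 / 300 = 613.7 MPa.

σ ≈ 614 MPa (compressive)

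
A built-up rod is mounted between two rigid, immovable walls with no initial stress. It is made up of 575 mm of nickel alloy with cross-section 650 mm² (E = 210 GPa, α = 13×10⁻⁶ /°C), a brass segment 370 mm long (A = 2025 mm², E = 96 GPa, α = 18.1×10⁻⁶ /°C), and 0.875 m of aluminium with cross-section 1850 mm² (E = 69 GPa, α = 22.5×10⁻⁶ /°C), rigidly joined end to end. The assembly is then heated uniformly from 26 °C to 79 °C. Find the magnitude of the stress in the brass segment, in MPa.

σ ≈ 68.3 MPa (compressive)

With the walls removed the bar would change length by δ_free = Σ αᵢΔT Lᵢ = 13×10⁻⁶×53×575 + 18.1×10⁻⁶×53×370 + 22.5×10⁻⁶×53×875 = 1.795 mm.
The walls prevent any net length change, so an axial force P (same in every segment) develops. Compatibility: P · Σ Lᵢ/(AᵢEᵢ) = δ_free.
The series flexibility is Σ Lᵢ/(AᵢEᵢ) = 575/(650×210×10³) + 370/(2025×96×10³) + 875/(1850×69×10³) = 1.297×10⁻⁵ mm/N.
Hence P = δ_free / Σ(L/AE) = 1.795/1.297×10⁻⁵ = 138.4 kN (compressive).
σ_{brass} = P / A = 138400 / 2025 = 68.32 MPa.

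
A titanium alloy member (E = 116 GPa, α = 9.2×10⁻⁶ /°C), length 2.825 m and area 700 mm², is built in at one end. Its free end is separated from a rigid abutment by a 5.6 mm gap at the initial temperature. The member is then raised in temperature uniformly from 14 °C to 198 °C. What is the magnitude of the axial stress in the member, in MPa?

If the wall were absent the member would grow by αΔT L = 9.2×10⁻⁶ × 184 × 2825 = 4.782 mm.
This is smaller than the 5.6 mm clearance, so the member expands freely without reaching the stop — the stress is zero.

σ ≈ 0 MPa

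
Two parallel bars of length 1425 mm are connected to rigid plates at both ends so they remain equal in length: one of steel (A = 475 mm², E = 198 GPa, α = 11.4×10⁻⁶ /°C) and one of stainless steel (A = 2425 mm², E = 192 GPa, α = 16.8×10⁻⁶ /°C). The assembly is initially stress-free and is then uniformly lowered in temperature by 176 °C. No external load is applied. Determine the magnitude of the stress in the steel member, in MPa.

Both members must finish at the same length. With the larger α, the stainless steel tends to over-contract; the plates restrain it, putting the stainless steel in tension and the steel in compression. With no external load the two internal forces are equal and opposite, magnitude P.
Setting the final lengths equal and cancelling L: (α₁ − α₂)ΔT = P/(A₁E₁) + P/(A₂E₂).
|α₁ − α₂|·ΔT = 5.4×10⁻⁶ × 176 = 0.0009504.
1/(A₁E₁) + 1/(A₂E₂) = 1/(475×198×10³) + 1/(2425×192×10³) = 1.278×10⁻⁸ N⁻¹.
So P = 0.0009504 / 1.278×10⁻⁸ = 74.36 kN.
σ_{steel} = P/A₁ = 74360/475 = 156.6 MPa, compressive.

σ ≈ 157 MPa (compressive)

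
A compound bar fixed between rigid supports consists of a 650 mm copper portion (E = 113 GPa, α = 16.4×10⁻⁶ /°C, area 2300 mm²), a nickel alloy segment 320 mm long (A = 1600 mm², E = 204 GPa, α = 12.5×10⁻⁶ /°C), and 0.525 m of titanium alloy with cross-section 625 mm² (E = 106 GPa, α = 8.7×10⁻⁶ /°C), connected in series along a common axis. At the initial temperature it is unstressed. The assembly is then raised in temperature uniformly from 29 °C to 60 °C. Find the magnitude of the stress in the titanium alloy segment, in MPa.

If the supports were absent, the total length change would be Σ αᵢΔT Lᵢ = 16.4×10⁻⁶×31×650 + 12.5×10⁻⁶×31×320 + 8.7×10⁻⁶×31×525 = 0.5961 mm.
The walls prevent any net length change, so an axial force P (same in every segment) develops. Compatibility: P · Σ Lᵢ/(AᵢEᵢ) = δ_free.
Σ Lᵢ/(AᵢEᵢ) = 650/(2300×113×10³) + 320/(1600×204×10³) + 525/(625×106×10³) = 1.141×10⁻⁵ mm/N.
P = 0.5961 / 1.141×10⁻⁵ = 52260 N = 52.26 kN, compressive.
σ_{titanium alloy} = P / A = 52260 / 625 = 83.61 MPa.

σ ≈ 83.6 MPa (compressive)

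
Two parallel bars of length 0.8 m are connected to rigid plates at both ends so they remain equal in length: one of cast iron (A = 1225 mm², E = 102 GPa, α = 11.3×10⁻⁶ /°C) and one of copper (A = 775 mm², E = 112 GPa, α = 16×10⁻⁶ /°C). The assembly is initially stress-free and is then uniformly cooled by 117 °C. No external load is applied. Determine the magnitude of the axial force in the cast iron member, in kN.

P ≈ 28.2 kN (compressive in the cast iron)

Equilibrium of a rigid end plate with no external load gives equal and opposite internal forces ±P in the two members. Since α_{copper} > α_{cast iron}, cooling drives the copper into tension and the cast iron into compression.
Compatibility of the two members (thermal + elastic change equal): (α₁ − α₂)ΔT = P·[1/(A₁E₁) + 1/(A₂E₂)].
|α₁ − α₂|·ΔT = 4.7×10⁻⁶ × 117 = 0.0005499.
1/(A₁E₁) + 1/(A₂E₂) = 1/(1225×102×10³) + 1/(775×112×10³) = 1.952×10⁻⁸ N⁻¹.
P = 0.0005499 / 1.952×10⁻⁸ = 28170 N = 28.17 kN.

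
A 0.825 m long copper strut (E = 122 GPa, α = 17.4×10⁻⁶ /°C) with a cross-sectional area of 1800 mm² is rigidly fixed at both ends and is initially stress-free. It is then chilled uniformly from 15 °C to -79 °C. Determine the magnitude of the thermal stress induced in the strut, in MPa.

σ ≈ 200 MPa (tensile)

With length fixed, the mechanical strain must cancel the thermal strain αΔT = 17.4×10⁻⁶ × 94 = 1635.6×10⁻⁶.
σ = EαΔT = 122×10³ × 17.4×10⁻⁶ × 94 = 199.5 MPa (tensile; the strut is trying to contract).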